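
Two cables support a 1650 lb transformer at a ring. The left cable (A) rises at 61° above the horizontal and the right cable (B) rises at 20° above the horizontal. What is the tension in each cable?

ΣF_x = 0: −T_A·cos61° + T_B·cos20° = 0 → T_B = 0.515924·T_A.
ΣF_y = 0: T_A·sin61° + T_B·sin20° = 1650.
Substitute: T_A·(0.87462 + 0.515924·0.34202) = 1650 → T_A = 1569.82 ≈ 1570 lb.
Then T_B = 0.515924 × 1569.82 = 809.9 lb.

T_A = 1570 lb, T_B = 809.9 lb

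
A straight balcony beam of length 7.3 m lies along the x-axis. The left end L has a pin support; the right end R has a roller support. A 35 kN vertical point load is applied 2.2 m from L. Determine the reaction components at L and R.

L_x = 0, L_y = 24.45 kN, R_y = 10.55 kN

Moments about L: R_y·7.3 − 35·2.2 = 0 → R_y = 77/7.3 = 10.5479 ≈ 10.55 kN.
ΣF_y = 0: L_y + 10.5479 − 35 = 0 → L_y = 24.45 kN.
ΣF_x = 0: no horizontal applied forces, so L_x = 0.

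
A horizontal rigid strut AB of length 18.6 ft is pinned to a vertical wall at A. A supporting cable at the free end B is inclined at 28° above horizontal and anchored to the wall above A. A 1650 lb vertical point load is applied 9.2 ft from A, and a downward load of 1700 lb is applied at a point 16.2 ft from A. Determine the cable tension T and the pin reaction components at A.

T = 4892 lb, A_x = 4320 lb, A_y = 1053 lb

ΣM about A: T·sin28°·18.6 − 1650·9.2 − 1700·16.2 = 0 → T = 42720/(18.6·0.469472) = 4892.25 ≈ 4892 lb.
ΣF_x = 0: A_x − T·cos28° = 0 → A_x = 4892.25 × 0.882948 = 4320 lb.
ΣF_y = 0: A_y + T·sin28° − 1650 − 1700 = 0 → A_y = 3350 − 4892.25 × 0.469472 = 1053 lb.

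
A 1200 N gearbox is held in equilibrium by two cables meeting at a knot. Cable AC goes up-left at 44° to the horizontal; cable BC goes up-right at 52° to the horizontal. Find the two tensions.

T_AC = 742.9 N, T_BC = 868.0 N

ΣF_x = 0: −T_AC·cos44° + T_BC·cos52° = 0 → T_BC = 1.1684·T_AC.
ΣF_y = 0: T_AC·sin44° + T_BC·sin52° = 1200.
Substitute: T_AC·(0.694658 + 1.1684·0.788011) = 1200 → T_AC = 742.864 ≈ 742.9 N.
Then T_BC = 1.1684 × 742.864 = 868.0 N.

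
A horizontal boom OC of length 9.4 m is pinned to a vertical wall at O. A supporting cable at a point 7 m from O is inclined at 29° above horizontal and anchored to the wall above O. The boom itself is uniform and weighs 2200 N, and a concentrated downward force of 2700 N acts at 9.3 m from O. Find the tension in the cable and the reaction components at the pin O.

ΣM about O: T·sin29°·7 − 2200·4.7 − 2700·9.3 = 0 → T = 35450/(7·0.48481) = 10445.9 ≈ 10450 N.
ΣF_x = 0: O_x − T·cos29° = 0 → O_x = 10445.9 × 0.87462 = 9136 N.
ΣF_y = 0: O_y + T·sin29° − 2200 − 2700 = 0 → O_y = 4900 − 10445.9 × 0.48481 = -164.3 N.

T = 10450 N, O_x = 9136 N, O_y = -164.3 N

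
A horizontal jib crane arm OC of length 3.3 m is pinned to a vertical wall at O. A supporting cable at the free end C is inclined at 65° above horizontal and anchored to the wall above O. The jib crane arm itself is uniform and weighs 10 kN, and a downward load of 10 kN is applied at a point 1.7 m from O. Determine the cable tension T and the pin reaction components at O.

T = 11.20 kN, O_x = 4.734 kN, O_y = 9.848 kN

ΣM about O: T·sin65°·3.3 − 10·1.65 − 10·1.7 = 0 → T = 33.5/(3.3·0.906308) = 11.201 ≈ 11.20 kN.
ΣF_x = 0: O_x − T·cos65° = 0 → O_x = 11.201 × 0.422618 = 4.734 kN.
ΣF_y = 0: O_y + T·sin65° − 10 − 10 = 0 → O_y = 20 − 11.201 × 0.906308 = 9.848 kN.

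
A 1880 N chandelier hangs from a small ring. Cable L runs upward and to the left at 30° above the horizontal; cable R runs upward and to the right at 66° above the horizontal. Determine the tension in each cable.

T_L = 768.9 N, T_R = 1637 N

ΣF_x = 0: −T_L·cos30° + T_R·cos66° = 0 → T_R = 2.1292·T_L.
ΣF_y = 0: T_L·sin30° + T_R·sin66° = 1880.
Substitute: T_L·(0.5 + 2.1292·0.913545) = 1880 → T_L = 768.878 ≈ 768.9 N.
Then T_R = 2.1292 × 768.878 = 1637 N.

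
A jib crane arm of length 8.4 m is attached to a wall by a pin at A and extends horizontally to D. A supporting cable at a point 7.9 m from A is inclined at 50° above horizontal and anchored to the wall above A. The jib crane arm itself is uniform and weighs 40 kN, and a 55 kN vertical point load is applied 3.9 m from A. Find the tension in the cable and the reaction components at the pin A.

ΣM about A: T·sin50°·7.9 − 40·4.2 − 55·3.9 = 0 → T = 382.5/(7.9·0.766044) = 63.2049 ≈ 63.20 kN.
ΣF_x = 0: A_x − T·cos50° = 0 → A_x = 63.2049 × 0.642788 = 40.63 kN.
ΣF_y = 0: A_y + T·sin50° − 40 − 55 = 0 → A_y = 95 − 63.2049 × 0.766044 = 46.58 kN.

T = 63.20 kN, A_x = 40.63 kN, A_y = 46.58 kN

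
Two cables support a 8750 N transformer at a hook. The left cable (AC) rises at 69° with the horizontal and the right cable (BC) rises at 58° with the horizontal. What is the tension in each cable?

T_AC = 5806 N, T_BC = 3926 N

ΣF_x = 0: −T_AC·cos69° + T_BC·cos58° = 0 → T_BC = 0.676269·T_AC.
ΣF_y = 0: T_AC·sin69° + T_BC·sin58° = 8750.
Substitute: T_AC·(0.93358 + 0.676269·0.848048) = 8750 → T_AC = 5805.9 ≈ 5806 N.
Then T_BC = 0.676269 × 5805.9 = 3926 N.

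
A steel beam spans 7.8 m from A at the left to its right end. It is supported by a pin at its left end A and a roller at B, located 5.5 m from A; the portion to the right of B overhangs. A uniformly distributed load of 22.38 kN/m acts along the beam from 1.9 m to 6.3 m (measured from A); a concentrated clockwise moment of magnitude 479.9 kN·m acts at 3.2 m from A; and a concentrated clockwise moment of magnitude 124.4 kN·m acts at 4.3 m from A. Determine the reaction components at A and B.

Resultant of the distributed load: 22.38 × 4.4 = 98.472 kN at 4.1 m from A.
Taking moments about A: B_y·5.5 − (22.38·4.4)·4.1 − 479.9 − 124.4 = 0 → B_y = 1008.0352/5.5 = 183.279 ≈ 183.3 kN.
ΣF_y = 0: A_y + 183.279 − 22.38·4.4 = 0 → A_y = -84.81 kN.
ΣF_x = 0: no horizontal applied forces, so A_x = 0.

A_x = 0, A_y = -84.81 kN, B_y = 183.3 kN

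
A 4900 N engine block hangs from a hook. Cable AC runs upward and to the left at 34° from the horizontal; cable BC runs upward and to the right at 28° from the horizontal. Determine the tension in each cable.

T_AC = 4900 N, T_BC = 4601 N

ΣF_x = 0: −T_AC·cos34° + T_BC·cos28° = 0 → T_BC = 0.938943·T_AC.
ΣF_y = 0: T_AC·sin34° + T_BC·sin28° = 4900.
Substitute: T_AC·(0.559193 + 0.938943·0.469472) = 4900 → T_AC = 4900 N.
Then T_BC = 0.938943 × 4900 = 4601 N.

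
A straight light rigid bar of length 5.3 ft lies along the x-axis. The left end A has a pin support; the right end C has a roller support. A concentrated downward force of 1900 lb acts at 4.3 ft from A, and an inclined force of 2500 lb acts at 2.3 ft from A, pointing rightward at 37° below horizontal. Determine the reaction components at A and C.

ΣM about A: C_y·5.3 − 1900·4.3 − 2500·sin37°·2.3 = 0 → C_y = 11630.4/5.3 = 2194.42 ≈ 2194 lb.
ΣF_y = 0: A_y + 2194.42 − 1900 − 2500·sin37° = 0 → A_y = 1210 lb.
ΣF_x = 0: A_x + 2500·cos37° = 0 → A_x = -1997 lb.

A_x = -1997 lb, A_y = 1210 lb, C_y = 2194 lb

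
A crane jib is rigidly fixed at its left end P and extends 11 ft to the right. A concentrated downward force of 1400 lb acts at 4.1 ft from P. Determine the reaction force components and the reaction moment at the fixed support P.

ΣF_x = 0: P_x = 0.
ΣF_y = 0: P_y − 1400 = 0 → P_y = 1400 lb.
ΣM about P: M_P − 1400·4.1 = 0 → M_P = 5740 lb·ft.

P_x = 0, P_y = 1400 lb, M_P = 5740 lb·ft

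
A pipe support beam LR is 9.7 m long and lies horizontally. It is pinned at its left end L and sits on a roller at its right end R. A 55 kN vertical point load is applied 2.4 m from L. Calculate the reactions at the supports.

Taking moments about L: R_y·9.7 − 55·2.4 = 0 → R_y = 132/9.7 = 13.6082 ≈ 13.61 kN.
ΣF_y = 0: L_y + 13.6082 − 55 = 0 → L_y = 41.39 kN.
ΣF_x = 0: no horizontal applied forces, so L_x = 0.

L_x = 0, L_y = 41.39 kN, R_y = 13.61 kN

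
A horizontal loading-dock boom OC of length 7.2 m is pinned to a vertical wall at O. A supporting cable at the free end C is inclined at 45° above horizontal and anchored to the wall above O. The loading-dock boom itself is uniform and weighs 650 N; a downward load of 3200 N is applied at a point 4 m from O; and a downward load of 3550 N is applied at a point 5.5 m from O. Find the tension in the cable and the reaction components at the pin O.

ΣM about O: T·sin45°·7.2 − 650·3.6 − 3200·4 − 3550·5.5 = 0 → T = 34665/(7.2·0.707107) = 6808.85 ≈ 6809 N.
ΣF_x = 0: O_x − T·cos45° = 0 → O_x = 6808.85 × 0.707107 = 4815 N.
ΣF_y = 0: O_y + T·sin45° − 650 − 3200 − 3550 = 0 → O_y = 7400 − 6808.85 × 0.707107 = 2585 N.

T = 6809 N, O_x = 4815 N, O_y = 2585 N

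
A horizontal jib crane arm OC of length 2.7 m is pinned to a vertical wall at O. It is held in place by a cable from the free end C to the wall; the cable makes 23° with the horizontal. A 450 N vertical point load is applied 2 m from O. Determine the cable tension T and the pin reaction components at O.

T = 853.1 N, O_x = 785.3 N, O_y = 116.7 N

ΣM about O: T·sin23°·2.7 − 450·2 = 0 → T = 900/(2.7·0.390731) = 853.102 ≈ 853.1 N.
ΣF_x = 0: O_x − T·cos23° = 0 → O_x = 853.102 × 0.920505 = 785.3 N.
ΣF_y = 0: O_y + T·sin23° − 450 = 0 → O_y = 450 − 853.102 × 0.390731 = 116.7 N.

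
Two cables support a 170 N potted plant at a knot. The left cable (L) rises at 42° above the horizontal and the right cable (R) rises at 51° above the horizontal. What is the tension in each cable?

T_L = 107.1 N, T_R = 126.5 N

ΣF_x = 0: −T_L·cos42° + T_R·cos51° = 0 → T_R = 1.18087·T_L.
ΣF_y = 0: T_L·sin42° + T_R·sin51° = 170.
Substitute: T_L·(0.669131 + 1.18087·0.777146) = 170 → T_L = 107.131 ≈ 107.1 N.
Then T_R = 1.18087 × 107.131 = 126.5 N.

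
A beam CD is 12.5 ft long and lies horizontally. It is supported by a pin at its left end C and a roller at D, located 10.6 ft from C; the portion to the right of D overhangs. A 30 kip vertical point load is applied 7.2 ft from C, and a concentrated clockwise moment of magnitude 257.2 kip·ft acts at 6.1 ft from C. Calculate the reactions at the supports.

C_x = 0, C_y = -14.64 kip, D_y = 44.64 kip

Moments about C: D_y·10.6 − 30·7.2 − 257.2 = 0 → D_y = 473.2/10.6 = 44.6415 ≈ 44.64 kip.
ΣF_y = 0: C_y + 44.6415 − 30 = 0 → C_y = -14.64 kip.
ΣF_x = 0: no horizontal applied forces, so C_x = 0.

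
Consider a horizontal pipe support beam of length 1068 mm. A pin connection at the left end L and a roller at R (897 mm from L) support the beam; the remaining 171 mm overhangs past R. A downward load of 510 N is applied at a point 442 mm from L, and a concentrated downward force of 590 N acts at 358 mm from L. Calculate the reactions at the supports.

Moments about L: R_y·897 − 510·442 − 590·358 = 0 → R_y = 436640/897 = 486.778 ≈ 486.8 N.
ΣF_y = 0: L_y + 486.778 − 510 − 590 = 0 → L_y = 613.2 N.
ΣF_x = 0: no horizontal applied forces, so L_x = 0.

L_x = 0, L_y = 613.2 N, R_y = 486.8 N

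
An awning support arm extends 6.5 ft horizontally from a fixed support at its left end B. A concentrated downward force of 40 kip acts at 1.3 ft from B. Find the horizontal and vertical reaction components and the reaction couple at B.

ΣF_x = 0: B_x = 0.
ΣF_y = 0: B_y − 40 = 0 → B_y = 40.00 kip.
ΣM about B: M_B − 40·1.3 = 0 → M_B = 52.00 kip·ft.

B_x = 0, B_y = 40.00 kip, M_B = 52.00 kip·ft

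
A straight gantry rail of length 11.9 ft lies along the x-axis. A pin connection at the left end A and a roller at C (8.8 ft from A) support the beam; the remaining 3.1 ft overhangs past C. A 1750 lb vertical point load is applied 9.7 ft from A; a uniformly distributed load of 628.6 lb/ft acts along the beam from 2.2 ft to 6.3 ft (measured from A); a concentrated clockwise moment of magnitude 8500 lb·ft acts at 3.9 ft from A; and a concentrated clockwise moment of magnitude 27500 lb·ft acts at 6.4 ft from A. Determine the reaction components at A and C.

Resultant of the distributed load: 628.6 × 4.1 = 2577.26 lb at 4.25 ft from A.
Taking moments about A: C_y·8.8 − 1750·9.7 − (628.6·4.1)·4.25 − 8500 − 27500 = 0 → C_y = 63928.355/8.8 = 7264.59 ≈ 7265 lb.
ΣF_y = 0: A_y + 7264.59 − 1750 − 628.6·4.1 = 0 → A_y = -2937 lb.
ΣF_x = 0: no horizontal applied forces, so A_x = 0.

A_x = 0, A_y = -2937 lb, C_y = 7265 lb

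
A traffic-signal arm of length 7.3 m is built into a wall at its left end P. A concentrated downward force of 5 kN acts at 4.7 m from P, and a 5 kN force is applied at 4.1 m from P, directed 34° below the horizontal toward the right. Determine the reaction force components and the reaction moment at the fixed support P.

ΣF_x = 0: P_x + 5·cos34° = 0 → P_x = -4.145 kN.
ΣF_y = 0: P_y − 5 − 5·sin34° = 0 → P_y = 7.796 kN.
ΣM about P: M_P − 5·4.7 − 5·sin34°·4.1 = 0 → M_P = 34.96 kN·m.

P_x = -4.145 kN, P_y = 7.796 kN, M_P = 34.96 kN·m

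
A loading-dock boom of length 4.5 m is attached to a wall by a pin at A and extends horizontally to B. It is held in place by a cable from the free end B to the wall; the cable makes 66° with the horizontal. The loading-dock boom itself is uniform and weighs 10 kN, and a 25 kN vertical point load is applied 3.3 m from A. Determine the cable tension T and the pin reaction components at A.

ΣM about A: T·sin66°·4.5 − 10·2.25 − 25·3.3 = 0 → T = 105/(4.5·0.913545) = 25.5415 ≈ 25.54 kN.
ΣF_x = 0: A_x − T·cos66° = 0 → A_x = 25.5415 × 0.406737 = 10.39 kN.
ΣF_y = 0: A_y + T·sin66° − 10 − 25 = 0 → A_y = 35 − 25.5415 × 0.913545 = 11.67 kN.

T = 25.54 kN, A_x = 10.39 kN, A_y = 11.67 kN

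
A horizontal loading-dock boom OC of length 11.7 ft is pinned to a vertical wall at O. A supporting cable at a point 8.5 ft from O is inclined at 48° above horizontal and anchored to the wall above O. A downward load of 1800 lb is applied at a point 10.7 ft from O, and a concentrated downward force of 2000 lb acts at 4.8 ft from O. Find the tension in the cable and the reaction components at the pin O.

T = 4569 lb, O_x = 3057 lb, O_y = 404.7 lb

ΣM about O: T·sin48°·8.5 − 1800·10.7 − 2000·4.8 = 0 → T = 28860/(8.5·0.743145) = 4568.82 ≈ 4569 lb.
ΣF_x = 0: O_x − T·cos48° = 0 → O_x = 4568.82 × 0.669131 = 3057 lb.
ΣF_y = 0: O_y + T·sin48° − 1800 − 2000 = 0 → O_y = 3800 − 4568.82 × 0.743145 = 404.7 lb.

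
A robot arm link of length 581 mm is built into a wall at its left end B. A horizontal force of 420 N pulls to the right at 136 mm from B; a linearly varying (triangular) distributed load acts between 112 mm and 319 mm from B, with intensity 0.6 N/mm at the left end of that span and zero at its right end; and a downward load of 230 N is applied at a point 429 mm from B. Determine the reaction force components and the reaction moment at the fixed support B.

Resultant of the triangular load: ½ × 0.6 × 207 = 62.1 N, acting at 181 mm from B (one-third of the span from the peak).
ΣF_x = 0: B_x + 420 = 0 → B_x = -420.0 N.
ΣF_y = 0: B_y − ½·0.6·207 − 230 = 0 → B_y = 292.1 N.
ΣM about B: M_B − (½·0.6·207)·181 − 230·429 = 0 → M_B = 109900 N·mm.

B_x = -420.0 N, B_y = 292.1 N, M_B = 109900 N·mm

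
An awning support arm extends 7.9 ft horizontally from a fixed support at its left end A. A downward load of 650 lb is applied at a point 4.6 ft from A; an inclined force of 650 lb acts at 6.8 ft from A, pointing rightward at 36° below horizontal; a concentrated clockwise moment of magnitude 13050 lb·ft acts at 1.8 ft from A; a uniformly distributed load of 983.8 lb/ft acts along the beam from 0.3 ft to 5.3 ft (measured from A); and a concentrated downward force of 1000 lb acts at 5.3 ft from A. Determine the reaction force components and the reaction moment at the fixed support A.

Resultant of the distributed load: 983.8 × 5 = 4919 lb at 2.8 ft from A.
ΣF_x = 0: A_x + 650·cos36° = 0 → A_x = -525.9 lb.
ΣF_y = 0: A_y − 650 − 650·sin36° − 983.8·5 − 1000 = 0 → A_y = 6951 lb.
ΣM about A: M_A − 650·4.6 − 650·sin36°·6.8 − 13050 − (983.8·5)·2.8 − 1000·5.3 = 0 → M_A = 37710 lb·ft.

A_x = -525.9 lb, A_y = 6951 lb, M_A = 37710 lb·ft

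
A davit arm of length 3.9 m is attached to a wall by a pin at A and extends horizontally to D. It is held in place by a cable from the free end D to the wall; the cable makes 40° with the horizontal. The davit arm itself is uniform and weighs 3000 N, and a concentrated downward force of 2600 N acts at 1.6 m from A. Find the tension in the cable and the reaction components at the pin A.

T = 3993 N, A_x = 3059 N, A_y = 3033 N

ΣM about A: T·sin40°·3.9 − 3000·1.95 − 2600·1.6 = 0 → T = 10010/(3.9·0.642788) = 3993.02 ≈ 3993 N.
ΣF_x = 0: A_x − T·cos40° = 0 → A_x = 3993.02 × 0.766044 = 3059 N.
ΣF_y = 0: A_y + T·sin40° − 3000 − 2600 = 0 → A_y = 5600 − 3993.02 × 0.642788 = 3033 N.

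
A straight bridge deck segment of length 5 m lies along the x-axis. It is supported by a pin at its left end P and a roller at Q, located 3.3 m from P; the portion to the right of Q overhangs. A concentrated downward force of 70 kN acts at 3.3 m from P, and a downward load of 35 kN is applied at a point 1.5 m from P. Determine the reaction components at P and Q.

P_x = 0, P_y = 19.09 kN, Q_y = 85.91 kN

Taking moments about P: Q_y·3.3 − 70·3.3 − 35·1.5 = 0 → Q_y = 283.5/3.3 = 85.9091 ≈ 85.91 kN.
ΣF_y = 0: P_y + 85.9091 − 70 − 35 = 0 → P_y = 19.09 kN.
ΣF_x = 0: no horizontal applied forces, so P_x = 0.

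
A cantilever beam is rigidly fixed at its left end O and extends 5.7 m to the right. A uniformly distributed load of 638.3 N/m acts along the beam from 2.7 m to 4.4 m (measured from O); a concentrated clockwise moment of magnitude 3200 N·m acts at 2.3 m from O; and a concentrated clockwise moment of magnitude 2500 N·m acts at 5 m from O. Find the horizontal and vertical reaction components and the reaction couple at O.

Resultant of the distributed load: 638.3 × 1.7 = 1085.11 N at 3.55 m from O.
ΣF_x = 0: O_x = 0.
ΣF_y = 0: O_y − 638.3·1.7 = 0 → O_y = 1085 N.
ΣM about O: M_O − (638.3·1.7)·3.55 − 3200 − 2500 = 0 → M_O = 9552 N·m.

O_x = 0, O_y = 1085 N, M_O = 9552 N·m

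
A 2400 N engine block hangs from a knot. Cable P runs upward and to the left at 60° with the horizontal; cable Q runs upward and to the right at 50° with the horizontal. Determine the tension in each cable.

ΣF_x = 0: −T_P·cos60° + T_Q·cos50° = 0 → T_Q = 0.777862·T_P.
ΣF_y = 0: T_P·sin60° + T_Q·sin50° = 2400.
Substitute: T_P·(0.866025 + 0.777862·0.766044) = 2400 → T_P = 1641.7 ≈ 1642 N.
Then T_Q = 0.777862 × 1641.7 = 1277 N.

T_P = 1642 N, T_Q = 1277 N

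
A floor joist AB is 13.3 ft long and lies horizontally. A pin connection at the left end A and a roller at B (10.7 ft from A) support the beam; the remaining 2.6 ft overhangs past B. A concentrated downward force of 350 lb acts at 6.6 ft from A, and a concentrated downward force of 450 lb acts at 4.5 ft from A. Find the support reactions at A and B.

Taking moments about A: B_y·10.7 − 350·6.6 − 450·4.5 = 0 → B_y = 4335/10.7 = 405.14 ≈ 405.1 lb.
ΣF_y = 0: A_y + 405.14 − 350 − 450 = 0 → A_y = 394.9 lb.
ΣF_x = 0: no horizontal applied forces, so A_x = 0.

A_x = 0, A_y = 394.9 lb, B_y = 405.1 lb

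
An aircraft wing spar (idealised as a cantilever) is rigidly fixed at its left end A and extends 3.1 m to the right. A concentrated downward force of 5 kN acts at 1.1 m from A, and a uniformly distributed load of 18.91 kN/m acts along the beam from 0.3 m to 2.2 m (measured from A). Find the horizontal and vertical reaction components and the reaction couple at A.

A_x = 0, A_y = 40.93 kN, M_A = 50.41 kN·m

Resultant of the distributed load: 18.91 × 1.9 = 35.929 kN at 1.25 m from A.
ΣF_x = 0: A_x = 0.
ΣF_y = 0: A_y − 5 − 18.91·1.9 = 0 → A_y = 40.93 kN.
ΣM about A: M_A − 5·1.1 − (18.91·1.9)·1.25 = 0 → M_A = 50.41 kN·m.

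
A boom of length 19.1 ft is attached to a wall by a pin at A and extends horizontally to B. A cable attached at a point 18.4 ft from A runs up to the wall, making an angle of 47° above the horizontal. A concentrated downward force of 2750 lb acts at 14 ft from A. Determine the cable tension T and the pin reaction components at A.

T = 2861 lb, A_x = 1951 lb, A_y = 657.6 lb

ΣM about A: T·sin47°·18.4 − 2750·14 = 0 → T = 38500/(18.4·0.731354) = 2860.98 ≈ 2861 lb.
ΣF_x = 0: A_x − T·cos47° = 0 → A_x = 2860.98 × 0.681998 = 1951 lb.
ΣF_y = 0: A_y + T·sin47° − 2750 = 0 → A_y = 2750 − 2860.98 × 0.731354 = 657.6 lb.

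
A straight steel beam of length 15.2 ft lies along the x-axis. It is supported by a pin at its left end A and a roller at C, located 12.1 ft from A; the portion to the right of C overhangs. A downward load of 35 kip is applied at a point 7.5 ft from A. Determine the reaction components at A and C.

A_x = 0, A_y = 13.31 kip, C_y = 21.69 kip

ΣM about A: C_y·12.1 − 35·7.5 = 0 → C_y = 262.5/12.1 = 21.6942 ≈ 21.69 kip.
ΣF_y = 0: A_y + 21.6942 − 35 = 0 → A_y = 13.31 kip.
ΣF_x = 0: no horizontal applied forces, so A_x = 0.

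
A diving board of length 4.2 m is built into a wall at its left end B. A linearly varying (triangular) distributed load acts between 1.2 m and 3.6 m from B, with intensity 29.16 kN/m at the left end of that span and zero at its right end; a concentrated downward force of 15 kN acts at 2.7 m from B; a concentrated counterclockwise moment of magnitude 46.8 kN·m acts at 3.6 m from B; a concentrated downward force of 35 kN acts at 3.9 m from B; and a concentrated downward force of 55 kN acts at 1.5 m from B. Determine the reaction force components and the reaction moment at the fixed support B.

B_x = 0, B_y = 140.0 kN, M_B = 282.7 kN·m

Resultant of the triangular load: ½ × 29.16 × 2.4 = 34.992 kN, acting at 2 m from B (one-third of the span from the peak).
ΣF_x = 0: B_x = 0.
ΣF_y = 0: B_y − ½·29.16·2.4 − 15 − 35 − 55 = 0 → B_y = 140.0 kN.
ΣM about B: M_B − (½·29.16·2.4)·2 − 15·2.7 + 46.8 − 35·3.9 − 55·1.5 = 0 → M_B = 282.7 kN·m.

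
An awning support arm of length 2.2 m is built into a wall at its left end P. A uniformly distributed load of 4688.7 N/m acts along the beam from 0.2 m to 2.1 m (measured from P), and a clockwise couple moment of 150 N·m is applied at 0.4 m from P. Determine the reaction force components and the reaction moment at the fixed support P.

Resultant of the distributed load: 4688.7 × 1.9 = 8908.53 N at 1.15 m from P.
ΣF_x = 0: P_x = 0.
ΣF_y = 0: P_y − 4688.7·1.9 = 0 → P_y = 8909 N.
ΣM about P: M_P − (4688.7·1.9)·1.15 − 150 = 0 → M_P = 10390 N·m.

P_x = 0, P_y = 8909 N, M_P = 10390 N·m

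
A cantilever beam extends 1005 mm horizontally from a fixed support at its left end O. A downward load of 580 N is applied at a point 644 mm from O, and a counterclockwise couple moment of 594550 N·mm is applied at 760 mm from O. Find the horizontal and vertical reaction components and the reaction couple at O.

O_x = 0, O_y = 580.0 N, M_O = -221000 N·mm

ΣF_x = 0: O_x = 0.
ΣF_y = 0: O_y − 580 = 0 → O_y = 580.0 N.
ΣM about O: M_O − 580·644 + 594550 = 0 → M_O = -221000 N·mm.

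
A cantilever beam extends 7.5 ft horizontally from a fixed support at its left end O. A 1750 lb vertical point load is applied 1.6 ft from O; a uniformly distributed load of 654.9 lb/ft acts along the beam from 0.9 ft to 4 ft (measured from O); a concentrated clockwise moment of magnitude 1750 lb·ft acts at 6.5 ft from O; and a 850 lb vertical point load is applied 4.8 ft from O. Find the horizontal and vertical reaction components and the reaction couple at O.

Resultant of the distributed load: 654.9 × 3.1 = 2030.19 lb at 2.45 ft from O.
ΣF_x = 0: O_x = 0.
ΣF_y = 0: O_y − 1750 − 654.9·3.1 − 850 = 0 → O_y = 4630 lb.
ΣM about O: M_O − 1750·1.6 − (654.9·3.1)·2.45 − 1750 − 850·4.8 = 0 → M_O = 13600 lb·ft.

O_x = 0, O_y = 4630 lb, M_O = 13600 lb·ft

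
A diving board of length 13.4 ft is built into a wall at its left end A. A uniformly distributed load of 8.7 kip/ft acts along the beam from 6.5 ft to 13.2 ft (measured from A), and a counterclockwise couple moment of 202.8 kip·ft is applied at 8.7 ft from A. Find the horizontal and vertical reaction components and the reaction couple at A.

A_x = 0, A_y = 58.29 kip, M_A = 371.4 kip·ft

Resultant of the distributed load: 8.7 × 6.7 = 58.29 kip at 9.85 ft from A.
ΣF_x = 0: A_x = 0.
ΣF_y = 0: A_y − 8.7·6.7 = 0 → A_y = 58.29 kip.
ΣM about A: M_A − (8.7·6.7)·9.85 + 202.8 = 0 → M_A = 371.4 kip·ft.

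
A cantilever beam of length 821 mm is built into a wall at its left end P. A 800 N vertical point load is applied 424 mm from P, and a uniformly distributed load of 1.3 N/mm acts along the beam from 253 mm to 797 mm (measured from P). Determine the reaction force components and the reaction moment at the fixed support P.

Resultant of the distributed load: 1.3 × 544 = 707.2 N at 525 mm from P.
ΣF_x = 0: P_x = 0.
ΣF_y = 0: P_y − 800 − 1.3·544 = 0 → P_y = 1507 N.
ΣM about P: M_P − 800·424 − (1.3·544)·525 = 0 → M_P = 710500 N·mm.

P_x = 0, P_y = 1507 N, M_P = 710500 N·mm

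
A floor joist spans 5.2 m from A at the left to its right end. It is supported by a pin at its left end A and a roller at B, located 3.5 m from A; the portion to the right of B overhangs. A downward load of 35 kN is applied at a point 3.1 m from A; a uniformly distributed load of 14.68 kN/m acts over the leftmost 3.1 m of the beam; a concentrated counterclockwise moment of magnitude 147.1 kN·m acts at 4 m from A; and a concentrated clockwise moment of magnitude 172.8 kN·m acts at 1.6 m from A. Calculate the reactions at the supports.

A_x = 0, A_y = 22.01 kN, B_y = 58.50 kN

Resultant of the distributed load: 14.68 × 3.1 = 45.508 kN at 1.55 m from A.
ΣM about A: B_y·3.5 − 35·3.1 − (14.68·3.1)·1.55 + 147.1 − 172.8 = 0 → B_y = 204.7374/3.5 = 58.4964 ≈ 58.50 kN.
ΣF_y = 0: A_y + 58.4964 − 35 − 14.68·3.1 = 0 → A_y = 22.01 kN.
ΣF_x = 0: no horizontal applied forces, so A_x = 0.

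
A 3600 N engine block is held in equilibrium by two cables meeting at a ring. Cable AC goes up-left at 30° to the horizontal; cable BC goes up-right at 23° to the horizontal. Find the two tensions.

T_AC = 4149 N, T_BC = 3904 N

ΣF_x = 0: −T_AC·cos30° + T_BC·cos23° = 0 → T_BC = 0.940816·T_AC.
ΣF_y = 0: T_AC·sin30° + T_BC·sin23° = 3600.
Substitute: T_AC·(0.5 + 0.940816·0.390731) = 3600 → T_AC = 4149.35 ≈ 4149 N.
Then T_BC = 0.940816 × 4149.35 = 3904 N.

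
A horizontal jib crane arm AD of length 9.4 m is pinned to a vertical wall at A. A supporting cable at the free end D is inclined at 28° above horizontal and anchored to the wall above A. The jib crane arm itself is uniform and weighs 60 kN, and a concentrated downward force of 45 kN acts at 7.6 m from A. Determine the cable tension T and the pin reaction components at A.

ΣM about A: T·sin28°·9.4 − 60·4.7 − 45·7.6 = 0 → T = 624/(9.4·0.469472) = 141.399 ≈ 141.4 kN.
ΣF_x = 0: A_x − T·cos28° = 0 → A_x = 141.399 × 0.882948 = 124.8 kN.
ΣF_y = 0: A_y + T·sin28° − 60 − 45 = 0 → A_y = 105 − 141.399 × 0.469472 = 38.62 kN.

T = 141.4 kN, A_x = 124.8 kN, A_y = 38.62 kN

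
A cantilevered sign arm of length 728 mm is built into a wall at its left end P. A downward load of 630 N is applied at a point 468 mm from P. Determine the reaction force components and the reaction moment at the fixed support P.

ΣF_x = 0: P_x = 0.
ΣF_y = 0: P_y − 630 = 0 → P_y = 630.0 N.
ΣM about P: M_P − 630·468 = 0 → M_P = 294800 N·mm.

P_x = 0, P_y = 630.0 N, M_P = 294800 N·mm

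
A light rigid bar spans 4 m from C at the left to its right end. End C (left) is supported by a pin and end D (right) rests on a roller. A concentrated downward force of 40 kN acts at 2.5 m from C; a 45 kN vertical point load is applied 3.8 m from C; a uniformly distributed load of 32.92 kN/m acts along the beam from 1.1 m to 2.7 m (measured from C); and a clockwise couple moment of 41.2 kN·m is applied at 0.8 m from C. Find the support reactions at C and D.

Resultant of the distributed load: 32.92 × 1.6 = 52.672 kN at 1.9 m from C.
ΣM about C: D_y·4 − 40·2.5 − 45·3.8 − (32.92·1.6)·1.9 − 41.2 = 0 → D_y = 412.2768/4 = 103.069 ≈ 103.1 kN.
ΣF_y = 0: C_y + 103.069 − 40 − 45 − 32.92·1.6 = 0 → C_y = 34.60 kN.
ΣF_x = 0: no horizontal applied forces, so C_x = 0.

C_x = 0, C_y = 34.60 kN, D_y = 103.1 kN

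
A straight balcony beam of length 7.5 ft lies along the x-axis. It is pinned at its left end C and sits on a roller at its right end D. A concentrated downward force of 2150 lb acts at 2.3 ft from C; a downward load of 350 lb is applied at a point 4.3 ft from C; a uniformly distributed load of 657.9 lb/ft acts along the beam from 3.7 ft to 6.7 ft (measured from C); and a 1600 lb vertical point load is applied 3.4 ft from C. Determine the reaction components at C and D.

C_x = 0, C_y = 3120 lb, D_y = 2954 lb

Resultant of the distributed load: 657.9 × 3 = 1973.7 lb at 5.2 ft from C.
Taking moments about C: D_y·7.5 − 2150·2.3 − 350·4.3 − (657.9·3)·5.2 − 1600·3.4 = 0 → D_y = 22153.24/7.5 = 2953.77 ≈ 2954 lb.
ΣF_y = 0: C_y + 2953.77 − 2150 − 350 − 657.9·3 − 1600 = 0 → C_y = 3120 lb.
ΣF_x = 0: no horizontal applied forces, so C_x = 0.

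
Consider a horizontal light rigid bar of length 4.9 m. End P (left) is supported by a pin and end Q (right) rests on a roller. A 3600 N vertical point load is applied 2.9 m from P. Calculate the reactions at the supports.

Moments about P: Q_y·4.9 − 3600·2.9 = 0 → Q_y = 10440/4.9 = 2130.61 ≈ 2131 N.
ΣF_y = 0: P_y + 2130.61 − 3600 = 0 → P_y = 1469 N.
ΣF_x = 0: no horizontal applied forces, so P_x = 0.

P_x = 0, P_y = 1469 N, Q_y = 2131 N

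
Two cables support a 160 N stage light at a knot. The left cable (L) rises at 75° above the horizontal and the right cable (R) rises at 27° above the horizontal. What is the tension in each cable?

T_L = 145.7 N, T_R = 42.34 N

ΣF_x = 0: −T_L·cos75° + T_R·cos27° = 0 → T_R = 0.290479·T_L.
ΣF_y = 0: T_L·sin75° + T_R·sin27° = 160.
Substitute: T_L·(0.965926 + 0.290479·0.45399) = 160 → T_L = 145.746 ≈ 145.7 N.
Then T_R = 0.290479 × 145.746 = 42.34 N.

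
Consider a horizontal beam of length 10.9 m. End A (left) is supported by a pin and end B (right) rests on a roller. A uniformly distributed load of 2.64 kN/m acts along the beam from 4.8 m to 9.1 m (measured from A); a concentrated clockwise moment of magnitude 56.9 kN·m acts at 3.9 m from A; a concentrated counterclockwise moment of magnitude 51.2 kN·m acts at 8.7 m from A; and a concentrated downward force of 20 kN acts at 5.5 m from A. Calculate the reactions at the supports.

A_x = 0, A_y = 13.50 kN, B_y = 17.85 kN

Resultant of the distributed load: 2.64 × 4.3 = 11.352 kN at 6.95 m from A.
ΣM about A: B_y·10.9 − (2.64·4.3)·6.95 − 56.9 + 51.2 − 20·5.5 = 0 → B_y = 194.5964/10.9 = 17.8529 ≈ 17.85 kN.
ΣF_y = 0: A_y + 17.8529 − 2.64·4.3 − 20 = 0 → A_y = 13.50 kN.
ΣF_x = 0: no horizontal applied forces, so A_x = 0.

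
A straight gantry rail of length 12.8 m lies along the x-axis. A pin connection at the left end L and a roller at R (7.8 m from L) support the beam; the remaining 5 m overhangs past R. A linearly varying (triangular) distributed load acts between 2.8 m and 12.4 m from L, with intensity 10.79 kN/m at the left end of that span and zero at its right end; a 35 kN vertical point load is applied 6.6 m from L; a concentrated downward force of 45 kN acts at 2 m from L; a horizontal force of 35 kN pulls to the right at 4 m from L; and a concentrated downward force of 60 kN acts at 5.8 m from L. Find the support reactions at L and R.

Resultant of the triangular load: ½ × 10.79 × 9.6 = 51.792 kN, acting at 6 m from L (one-third of the span from the peak).
Taking moments about L: R_y·7.8 − (½·10.79·9.6)·6 − 35·6.6 − 45·2 − 60·5.8 = 0 → R_y = 979.752/7.8 = 125.609 ≈ 125.6 kN.
ΣF_y = 0: L_y + 125.609 − ½·10.79·9.6 − 35 − 45 − 60 = 0 → L_y = 66.18 kN.
ΣF_x = 0: L_x + 35 = 0 → L_x = -35.00 kN.

L_x = -35.00 kN, L_y = 66.18 kN, R_y = 125.6 kN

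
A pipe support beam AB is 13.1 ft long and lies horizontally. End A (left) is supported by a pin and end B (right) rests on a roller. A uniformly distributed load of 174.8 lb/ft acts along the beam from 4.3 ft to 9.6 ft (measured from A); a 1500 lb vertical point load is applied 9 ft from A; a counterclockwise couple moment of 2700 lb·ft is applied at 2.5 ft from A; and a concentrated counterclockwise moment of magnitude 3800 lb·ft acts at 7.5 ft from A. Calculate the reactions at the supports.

A_x = 0, A_y = 1401 lb, B_y = 1026 lb

Resultant of the distributed load: 174.8 × 5.3 = 926.44 lb at 6.95 ft from A.
Taking moments about A: B_y·13.1 − (174.8·5.3)·6.95 − 1500·9 + 2700 + 3800 = 0 → B_y = 13438.758/13.1 = 1025.86 ≈ 1026 lb.
ΣF_y = 0: A_y + 1025.86 − 174.8·5.3 − 1500 = 0 → A_y = 1401 lb.
ΣF_x = 0: no horizontal applied forces, so A_x = 0.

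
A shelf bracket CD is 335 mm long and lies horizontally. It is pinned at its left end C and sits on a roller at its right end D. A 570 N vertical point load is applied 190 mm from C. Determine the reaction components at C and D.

C_x = 0, C_y = 246.7 N, D_y = 323.3 N

ΣM about C: D_y·335 − 570·190 = 0 → D_y = 108300/335 = 323.284 ≈ 323.3 N.
ΣF_y = 0: C_y + 323.284 − 570 = 0 → C_y = 246.7 N.
ΣF_x = 0: no horizontal applied forces, so C_x = 0.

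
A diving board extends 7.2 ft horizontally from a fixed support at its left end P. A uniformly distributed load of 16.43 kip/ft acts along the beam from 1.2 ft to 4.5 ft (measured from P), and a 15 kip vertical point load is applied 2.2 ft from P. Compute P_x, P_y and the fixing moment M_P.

P_x = 0, P_y = 69.22 kip, M_P = 187.5 kip·ft

Resultant of the distributed load: 16.43 × 3.3 = 54.219 kip at 2.85 ft from P.
ΣF_x = 0: P_x = 0.
ΣF_y = 0: P_y − 16.43·3.3 − 15 = 0 → P_y = 69.22 kip.
ΣM about P: M_P − (16.43·3.3)·2.85 − 15·2.2 = 0 → M_P = 187.5 kip·ft.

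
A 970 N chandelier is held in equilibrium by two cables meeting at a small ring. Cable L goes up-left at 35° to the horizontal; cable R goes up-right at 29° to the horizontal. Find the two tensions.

T_L = 943.9 N, T_R = 884.0 N

ΣF_x = 0: −T_L·cos35° + T_R·cos29° = 0 → T_R = 0.936581·T_L.
ΣF_y = 0: T_L·sin35° + T_R·sin29° = 970.
Substitute: T_L·(0.573576 + 0.936581·0.48481) = 970 → T_L = 943.91 ≈ 943.9 N.
Then T_R = 0.936581 × 943.91 = 884.0 N.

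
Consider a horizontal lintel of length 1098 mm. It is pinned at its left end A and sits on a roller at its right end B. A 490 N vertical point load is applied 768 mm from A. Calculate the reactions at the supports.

A_x = 0, A_y = 147.3 N, B_y = 342.7 N

Moments about A: B_y·1098 − 490·768 = 0 → B_y = 376320/1098 = 342.732 ≈ 342.7 N.
ΣF_y = 0: A_y + 342.732 − 490 = 0 → A_y = 147.3 N.
ΣF_x = 0: no horizontal applied forces, so A_x = 0.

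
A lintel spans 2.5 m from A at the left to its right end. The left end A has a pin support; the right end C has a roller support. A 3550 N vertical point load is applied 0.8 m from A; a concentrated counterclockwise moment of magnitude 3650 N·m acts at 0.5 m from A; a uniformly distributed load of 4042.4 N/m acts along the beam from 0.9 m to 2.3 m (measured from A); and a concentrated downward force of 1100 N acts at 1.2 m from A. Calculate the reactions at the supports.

A_x = 0, A_y = 6483 N, C_y = 3826 N

Resultant of the distributed load: 4042.4 × 1.4 = 5659.36 N at 1.6 m from A.
ΣM about A: C_y·2.5 − 3550·0.8 + 3650 − (4042.4·1.4)·1.6 − 1100·1.2 = 0 → C_y = 9564.976/2.5 = 3825.99 ≈ 3826 N.
ΣF_y = 0: A_y + 3825.99 − 3550 − 4042.4·1.4 − 1100 = 0 → A_y = 6483 N.
ΣF_x = 0: no horizontal applied forces, so A_x = 0.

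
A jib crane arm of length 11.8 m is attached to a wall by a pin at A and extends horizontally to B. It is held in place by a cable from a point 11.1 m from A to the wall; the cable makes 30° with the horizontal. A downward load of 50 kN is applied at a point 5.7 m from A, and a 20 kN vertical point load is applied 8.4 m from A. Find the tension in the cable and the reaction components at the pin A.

T = 81.62 kN, A_x = 70.69 kN, A_y = 29.19 kN

ΣM about A: T·sin30°·11.1 − 50·5.7 − 20·8.4 = 0 → T = 453/(11.1·0.5) = 81.6216 ≈ 81.62 kN.
ΣF_x = 0: A_x − T·cos30° = 0 → A_x = 81.6216 × 0.866025 = 70.69 kN.
ΣF_y = 0: A_y + T·sin30° − 50 − 20 = 0 → A_y = 70 − 81.6216 × 0.5 = 29.19 kN.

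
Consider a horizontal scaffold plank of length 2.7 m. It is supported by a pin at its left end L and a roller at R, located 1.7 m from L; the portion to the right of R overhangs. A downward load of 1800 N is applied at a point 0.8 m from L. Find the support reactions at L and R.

L_x = 0, L_y = 952.9 N, R_y = 847.1 N

Moments about L: R_y·1.7 − 1800·0.8 = 0 → R_y = 1440/1.7 = 847.059 ≈ 847.1 N.
ΣF_y = 0: L_y + 847.059 − 1800 = 0 → L_y = 952.9 N.
ΣF_x = 0: no horizontal applied forces, so L_x = 0.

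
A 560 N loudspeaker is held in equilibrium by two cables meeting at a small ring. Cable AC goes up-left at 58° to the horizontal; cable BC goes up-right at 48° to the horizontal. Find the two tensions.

T_AC = 389.8 N, T_BC = 308.7 N

ΣF_x = 0: −T_AC·cos58° + T_BC·cos48° = 0 → T_BC = 0.791952·T_AC.
ΣF_y = 0: T_AC·sin58° + T_BC·sin48° = 560.
Substitute: T_AC·(0.848048 + 0.791952·0.743145) = 560 → T_AC = 389.814 ≈ 389.8 N.
Then T_BC = 0.791952 × 389.814 = 308.7 N.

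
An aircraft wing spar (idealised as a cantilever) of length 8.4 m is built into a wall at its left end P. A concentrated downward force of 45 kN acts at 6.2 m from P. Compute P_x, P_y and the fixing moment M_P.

ΣF_x = 0: P_x = 0.
ΣF_y = 0: P_y − 45 = 0 → P_y = 45.00 kN.
ΣM about P: M_P − 45·6.2 = 0 → M_P = 279.0 kN·m.

P_x = 0, P_y = 45.00 kN, M_P = 279.0 kN·m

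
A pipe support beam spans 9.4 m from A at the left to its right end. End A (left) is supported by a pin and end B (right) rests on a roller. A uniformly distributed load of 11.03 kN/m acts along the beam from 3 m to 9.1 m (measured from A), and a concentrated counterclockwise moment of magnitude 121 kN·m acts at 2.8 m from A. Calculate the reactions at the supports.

A_x = 0, A_y = 36.85 kN, B_y = 30.43 kN

Resultant of the distributed load: 11.03 × 6.1 = 67.283 kN at 6.05 m from A.
ΣM about A: B_y·9.4 − (11.03·6.1)·6.05 + 121 = 0 → B_y = 286.06215/9.4 = 30.4321 ≈ 30.43 kN.
ΣF_y = 0: A_y + 30.4321 − 11.03·6.1 = 0 → A_y = 36.85 kN.
ΣF_x = 0: no horizontal applied forces, so A_x = 0.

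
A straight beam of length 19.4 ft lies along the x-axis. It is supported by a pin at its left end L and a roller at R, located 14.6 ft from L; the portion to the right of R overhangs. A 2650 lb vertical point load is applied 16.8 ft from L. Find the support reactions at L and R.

Taking moments about L: R_y·14.6 − 2650·16.8 = 0 → R_y = 44520/14.6 = 3049.32 ≈ 3049 lb.
ΣF_y = 0: L_y + 3049.32 − 2650 = 0 → L_y = -399.3 lb.
ΣF_x = 0: no horizontal applied forces, so L_x = 0.

L_x = 0, L_y = -399.3 lb, R_y = 3049 lb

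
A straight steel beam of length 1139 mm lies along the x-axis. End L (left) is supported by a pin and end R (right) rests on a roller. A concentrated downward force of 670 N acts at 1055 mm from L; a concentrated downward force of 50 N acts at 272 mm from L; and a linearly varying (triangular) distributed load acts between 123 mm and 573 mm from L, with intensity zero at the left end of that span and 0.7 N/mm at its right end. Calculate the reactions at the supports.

L_x = 0, L_y = 186.5 N, R_y = 691.0 N

Resultant of the triangular load: ½ × 0.7 × 450 = 157.5 N, acting at 423 mm from L (one-third of the span from the peak).
Moments about L: R_y·1139 − 670·1055 − 50·272 − (½·0.7·450)·423 = 0 → R_y = 787072.5/1139 = 691.021 ≈ 691.0 N.
ΣF_y = 0: L_y + 691.021 − 670 − 50 − ½·0.7·450 = 0 → L_y = 186.5 N.
ΣF_x = 0: no horizontal applied forces, so L_x = 0.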